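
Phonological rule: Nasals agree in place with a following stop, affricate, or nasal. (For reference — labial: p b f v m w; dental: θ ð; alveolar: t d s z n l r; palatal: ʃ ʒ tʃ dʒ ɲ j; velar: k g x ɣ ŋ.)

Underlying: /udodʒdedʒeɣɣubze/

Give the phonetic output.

[udodʒdedʒeɣɣubze]

no segment meets the rule's conditions; no change.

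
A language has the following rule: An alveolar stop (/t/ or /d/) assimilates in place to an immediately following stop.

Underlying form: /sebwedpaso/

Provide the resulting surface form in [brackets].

[sebwebpaso]

/d/ before /p/ (labial) → [b]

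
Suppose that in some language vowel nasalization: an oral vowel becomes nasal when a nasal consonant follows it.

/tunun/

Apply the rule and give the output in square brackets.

[tũnũn]

/u/ before nasal /n/ → [ũ]
/u/ before nasal /n/ → [ũ]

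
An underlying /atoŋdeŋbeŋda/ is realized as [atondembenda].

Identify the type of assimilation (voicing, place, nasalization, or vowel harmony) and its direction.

/ŋ/→[n] /ŋ/→[m] /ŋ/→[n].
Each target copies a feature from the following segment, so the direction is regressive.

place assimilation, regressive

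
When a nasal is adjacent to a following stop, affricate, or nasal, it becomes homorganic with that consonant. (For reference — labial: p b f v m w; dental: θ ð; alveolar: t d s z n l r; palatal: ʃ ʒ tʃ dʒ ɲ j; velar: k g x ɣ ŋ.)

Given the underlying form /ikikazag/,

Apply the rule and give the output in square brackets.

[ikikazag]

no segment meets the rule's conditions; no change.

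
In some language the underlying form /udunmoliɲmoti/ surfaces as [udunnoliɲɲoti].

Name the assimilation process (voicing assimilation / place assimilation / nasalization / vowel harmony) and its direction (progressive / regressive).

place assimilation, progressive

/m/→[n] /m/→[ɲ].
Each target copies a feature from the preceding segment, so the direction is progressive.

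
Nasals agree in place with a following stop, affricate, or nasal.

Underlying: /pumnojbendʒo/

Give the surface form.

[punnojbeɲdʒo]

/m/ before /n/ (alveolar) → [n]
/n/ before /dʒ/ (palatal) → [ɲ]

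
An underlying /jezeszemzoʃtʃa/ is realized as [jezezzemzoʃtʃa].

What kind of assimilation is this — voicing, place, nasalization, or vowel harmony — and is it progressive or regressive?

voicing assimilation, regressive

/s/→[z].
Each target copies a feature from the following segment, so the direction is regressive.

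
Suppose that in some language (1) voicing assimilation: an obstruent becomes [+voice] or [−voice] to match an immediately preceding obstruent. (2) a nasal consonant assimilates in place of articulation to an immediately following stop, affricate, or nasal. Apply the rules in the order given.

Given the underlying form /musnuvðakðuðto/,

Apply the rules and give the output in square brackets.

Rule 1: /ð/ after /k/ (voiceless) → [θ]
Rule 1: /t/ after /ð/ (voiced) → [d]
After rule 1: musnuvðakθuðdo
Rule 2: no segment meets the rule's conditions; no change.

[musnuvðakθuðdo]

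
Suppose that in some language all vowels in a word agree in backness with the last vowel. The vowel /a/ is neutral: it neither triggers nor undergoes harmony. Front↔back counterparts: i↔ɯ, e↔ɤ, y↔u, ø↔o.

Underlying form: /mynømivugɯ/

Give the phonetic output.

/y/ harmonizes with /ɯ/ ([+back]) → [u]
/ø/ harmonizes with /ɯ/ ([+back]) → [o]
/i/ harmonizes with /ɯ/ ([+back]) → [ɯ]

[munomɯvugɯ]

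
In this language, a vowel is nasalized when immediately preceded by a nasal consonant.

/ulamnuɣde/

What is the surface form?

/u/ after nasal /n/ → [ũ]

[ulamnũɣde]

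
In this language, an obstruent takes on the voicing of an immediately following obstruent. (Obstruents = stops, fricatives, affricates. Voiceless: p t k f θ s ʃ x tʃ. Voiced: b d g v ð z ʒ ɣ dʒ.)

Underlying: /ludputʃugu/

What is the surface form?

/d/ before /p/ (voiceless) → [t]

[lutputʃugu]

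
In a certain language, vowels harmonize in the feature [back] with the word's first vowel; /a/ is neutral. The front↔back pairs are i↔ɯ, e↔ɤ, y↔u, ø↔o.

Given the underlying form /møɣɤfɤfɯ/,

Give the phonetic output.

[møɣefefi]

/ɤ/ harmonizes with /ø/ ([-back]) → [e]
/ɤ/ harmonizes with /ø/ ([-back]) → [e]
/ɯ/ harmonizes with /ø/ ([-back]) → [i]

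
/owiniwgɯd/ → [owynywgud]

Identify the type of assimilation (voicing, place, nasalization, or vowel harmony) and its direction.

vowel harmony, progressive

/i/→[y] /i/→[y] /ɯ/→[u].
Vowels agree with the first vowel, so the harmony is progressive.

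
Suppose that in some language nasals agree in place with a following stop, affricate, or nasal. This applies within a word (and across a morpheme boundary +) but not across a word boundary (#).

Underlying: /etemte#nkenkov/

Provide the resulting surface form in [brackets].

/m/ before /t/ (alveolar) → [n]
/n/ before /k/ (velar) → [ŋ]
/n/ before /k/ (velar) → [ŋ]

[etente#ŋkeŋkov]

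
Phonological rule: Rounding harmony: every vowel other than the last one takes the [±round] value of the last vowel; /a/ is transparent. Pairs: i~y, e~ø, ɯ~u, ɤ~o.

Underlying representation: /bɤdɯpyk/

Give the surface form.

/ɤ/ harmonizes with /y/ ([+round]) → [o]
/ɯ/ harmonizes with /y/ ([+round]) → [u]

[bodupyk]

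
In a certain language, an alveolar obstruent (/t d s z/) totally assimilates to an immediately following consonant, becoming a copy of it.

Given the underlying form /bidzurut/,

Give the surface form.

/d/ before /z/ → [z] (total assimilation)

[bizzurut]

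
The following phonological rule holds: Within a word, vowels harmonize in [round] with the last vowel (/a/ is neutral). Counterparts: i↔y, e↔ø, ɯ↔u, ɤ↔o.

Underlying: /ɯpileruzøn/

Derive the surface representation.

/ɯ/ harmonizes with /ø/ ([+round]) → [u]
/i/ harmonizes with /ø/ ([+round]) → [y]
/e/ harmonizes with /ø/ ([+round]) → [ø]

[upyløruzøn]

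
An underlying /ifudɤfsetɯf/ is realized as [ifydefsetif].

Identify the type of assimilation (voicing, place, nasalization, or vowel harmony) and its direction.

/u/→[y] /ɤ/→[e] /ɯ/→[i].
Vowels agree with the first vowel, so the harmony is progressive.

vowel harmony, progressive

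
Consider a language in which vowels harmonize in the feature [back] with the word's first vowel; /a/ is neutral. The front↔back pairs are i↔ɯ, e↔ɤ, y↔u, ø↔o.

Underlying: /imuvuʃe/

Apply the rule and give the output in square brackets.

/u/ harmonizes with /i/ ([-back]) → [y]
/u/ harmonizes with /i/ ([-back]) → [y]

[imyvyʃe]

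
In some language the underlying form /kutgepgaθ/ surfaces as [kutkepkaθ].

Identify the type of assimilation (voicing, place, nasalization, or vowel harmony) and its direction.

/g/→[k] /g/→[k].
Each target copies a feature from the preceding segment, so the direction is progressive.

voicing assimilation, progressive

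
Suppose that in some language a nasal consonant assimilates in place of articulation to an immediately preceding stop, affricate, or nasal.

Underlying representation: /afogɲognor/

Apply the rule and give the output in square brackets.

[afogŋogŋor]

/ɲ/ after /g/ (velar) → [ŋ]
/n/ after /g/ (velar) → [ŋ]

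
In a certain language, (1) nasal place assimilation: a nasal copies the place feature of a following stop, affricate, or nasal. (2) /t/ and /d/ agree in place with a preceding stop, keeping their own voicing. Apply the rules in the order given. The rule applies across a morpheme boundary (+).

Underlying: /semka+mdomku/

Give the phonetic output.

[seŋka+ndoŋku]

Rule 1: /m/ before /k/ (velar) → [ŋ]
Rule 1: /m/ before /d/ (alveolar) → [n]
Rule 1: /m/ before /k/ (velar) → [ŋ]
After rule 1: seŋka+ndoŋku
Rule 2: no segment meets the rule's conditions; no change.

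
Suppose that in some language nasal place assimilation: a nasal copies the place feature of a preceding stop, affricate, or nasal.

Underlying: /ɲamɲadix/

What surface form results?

[ɲammadix]

/ɲ/ after /m/ (labial) → [m]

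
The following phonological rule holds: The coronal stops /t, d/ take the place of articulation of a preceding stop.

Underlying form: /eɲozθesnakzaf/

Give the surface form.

no segment meets the rule's conditions; no change.

[eɲozθesnakzaf]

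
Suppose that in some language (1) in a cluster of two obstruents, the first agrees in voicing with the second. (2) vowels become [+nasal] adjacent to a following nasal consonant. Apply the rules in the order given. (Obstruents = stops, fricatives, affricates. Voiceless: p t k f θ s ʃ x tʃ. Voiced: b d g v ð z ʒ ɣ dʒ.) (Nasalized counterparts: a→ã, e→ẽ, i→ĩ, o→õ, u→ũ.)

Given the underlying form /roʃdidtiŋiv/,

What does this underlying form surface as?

[roʒdittĩŋiv]

Rule 1: /ʃ/ before /d/ (voiced) → [ʒ]
Rule 1: /d/ before /t/ (voiceless) → [t]
After rule 1: roʒdittiŋiv
Rule 2: /i/ before nasal /ŋ/ → [ĩ]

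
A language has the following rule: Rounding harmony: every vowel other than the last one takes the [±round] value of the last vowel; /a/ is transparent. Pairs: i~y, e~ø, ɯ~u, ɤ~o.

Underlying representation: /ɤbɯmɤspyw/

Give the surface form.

/ɤ/ harmonizes with /y/ ([+round]) → [o]
/ɯ/ harmonizes with /y/ ([+round]) → [u]
/ɤ/ harmonizes with /y/ ([+round]) → [o]

[obumospyw]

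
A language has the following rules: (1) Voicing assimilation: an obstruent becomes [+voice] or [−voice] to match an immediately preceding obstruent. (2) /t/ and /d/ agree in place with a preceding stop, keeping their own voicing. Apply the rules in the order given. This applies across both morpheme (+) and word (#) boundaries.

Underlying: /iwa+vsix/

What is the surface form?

[iwa+vzix]

Rule 1: /s/ after /v/ (voiced) → [z]
After rule 1: iwa+vzix
Rule 2: no segment meets the rule's conditions; no change.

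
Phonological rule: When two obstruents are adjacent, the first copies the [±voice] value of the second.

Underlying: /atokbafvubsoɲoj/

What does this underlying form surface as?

[atogbavvupsoɲoj]

/k/ before /b/ (voiced) → [g]
/f/ before /v/ (voiced) → [v]
/b/ before /s/ (voiceless) → [p]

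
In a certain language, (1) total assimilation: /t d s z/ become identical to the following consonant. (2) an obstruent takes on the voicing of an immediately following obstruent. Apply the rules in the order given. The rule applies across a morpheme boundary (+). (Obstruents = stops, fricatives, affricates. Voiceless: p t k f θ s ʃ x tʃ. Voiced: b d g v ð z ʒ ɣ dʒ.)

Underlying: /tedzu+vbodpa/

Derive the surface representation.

Rule 1: /d/ before /z/ → [z] (total assimilation)
Rule 1: /d/ before /p/ → [p] (total assimilation)
After rule 1: tezzu+vboppa
Rule 2: no segment meets the rule's conditions; no change.

[tezzu+vboppa]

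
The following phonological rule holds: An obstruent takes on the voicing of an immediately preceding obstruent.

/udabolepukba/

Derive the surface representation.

/b/ after /k/ (voiceless) → [p]

[udabolepukpa]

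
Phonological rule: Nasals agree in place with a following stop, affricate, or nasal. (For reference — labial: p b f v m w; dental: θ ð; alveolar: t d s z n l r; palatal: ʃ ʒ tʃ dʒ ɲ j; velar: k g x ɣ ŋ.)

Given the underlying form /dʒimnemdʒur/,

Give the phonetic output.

/m/ before /n/ (alveolar) → [n]
/m/ before /dʒ/ (palatal) → [ɲ]

[dʒinneɲdʒur]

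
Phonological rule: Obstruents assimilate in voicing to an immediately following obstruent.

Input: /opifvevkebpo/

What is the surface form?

/f/ before /v/ (voiced) → [v]
/v/ before /k/ (voiceless) → [f]
/b/ before /p/ (voiceless) → [p]

[opivvefkeppo]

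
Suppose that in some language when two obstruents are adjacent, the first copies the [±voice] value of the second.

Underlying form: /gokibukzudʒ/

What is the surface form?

[gokibugzudʒ]

/k/ before /z/ (voiced) → [g]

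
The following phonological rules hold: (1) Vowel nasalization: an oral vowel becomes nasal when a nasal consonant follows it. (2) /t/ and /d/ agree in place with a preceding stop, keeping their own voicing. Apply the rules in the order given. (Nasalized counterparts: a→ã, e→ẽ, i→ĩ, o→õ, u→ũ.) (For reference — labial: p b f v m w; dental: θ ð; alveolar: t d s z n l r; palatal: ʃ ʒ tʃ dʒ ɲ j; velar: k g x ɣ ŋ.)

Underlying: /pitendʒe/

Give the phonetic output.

[pitẽndʒe]

Rule 1: /e/ before nasal /n/ → [ẽ]
After rule 1: pitẽndʒe
Rule 2: no segment meets the rule's conditions; no change.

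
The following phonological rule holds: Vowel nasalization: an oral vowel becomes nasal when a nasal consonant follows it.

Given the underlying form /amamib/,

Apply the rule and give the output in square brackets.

/a/ before nasal /m/ → [ã]
/a/ before nasal /m/ → [ã]

[ãmãmib]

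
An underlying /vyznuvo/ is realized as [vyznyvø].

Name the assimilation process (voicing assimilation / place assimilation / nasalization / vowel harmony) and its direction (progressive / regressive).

vowel harmony, progressive

/u/→[y] /o/→[ø].
Vowels agree with the first vowel, so the harmony is progressive.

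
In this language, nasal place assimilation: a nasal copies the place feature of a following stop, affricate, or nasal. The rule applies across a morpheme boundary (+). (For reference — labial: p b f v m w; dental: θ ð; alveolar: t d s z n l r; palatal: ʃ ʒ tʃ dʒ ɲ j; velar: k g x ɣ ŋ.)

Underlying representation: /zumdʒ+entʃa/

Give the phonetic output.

[zuɲdʒ+eɲtʃa]

/m/ before /dʒ/ (palatal) → [ɲ]
/n/ before /tʃ/ (palatal) → [ɲ]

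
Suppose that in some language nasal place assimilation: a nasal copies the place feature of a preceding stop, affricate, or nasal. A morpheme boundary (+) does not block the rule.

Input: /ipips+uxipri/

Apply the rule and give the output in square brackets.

no segment meets the rule's conditions; no change.

[ipips+uxipri]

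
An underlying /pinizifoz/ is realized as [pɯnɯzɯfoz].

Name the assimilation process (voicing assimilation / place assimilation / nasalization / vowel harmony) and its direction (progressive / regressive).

/i/→[ɯ] /i/→[ɯ] /i/→[ɯ].
Vowels agree with the last vowel, so the harmony is regressive.

vowel harmony, regressive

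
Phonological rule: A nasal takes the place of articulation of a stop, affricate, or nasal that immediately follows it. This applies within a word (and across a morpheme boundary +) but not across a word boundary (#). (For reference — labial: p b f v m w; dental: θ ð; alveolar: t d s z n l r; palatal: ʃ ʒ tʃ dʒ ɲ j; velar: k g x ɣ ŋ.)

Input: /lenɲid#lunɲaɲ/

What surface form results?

/n/ before /ɲ/ (palatal) → [ɲ]
/n/ before /ɲ/ (palatal) → [ɲ]

[leɲɲid#luɲɲaɲ]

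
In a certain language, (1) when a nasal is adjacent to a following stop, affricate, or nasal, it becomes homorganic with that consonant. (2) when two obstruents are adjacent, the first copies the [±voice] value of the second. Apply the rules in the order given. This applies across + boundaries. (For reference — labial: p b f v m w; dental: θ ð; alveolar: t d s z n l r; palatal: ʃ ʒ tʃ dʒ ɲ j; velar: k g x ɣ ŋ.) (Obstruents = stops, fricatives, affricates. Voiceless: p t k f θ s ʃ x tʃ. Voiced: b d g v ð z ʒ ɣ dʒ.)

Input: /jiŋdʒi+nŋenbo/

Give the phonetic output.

[jiɲdʒi+ŋŋembo]

Rule 1: /ŋ/ before /dʒ/ (palatal) → [ɲ]
Rule 1: /n/ before /ŋ/ (velar) → [ŋ]
Rule 1: /n/ before /b/ (labial) → [m]
After rule 1: jiɲdʒi+ŋŋembo
Rule 2: no segment meets the rule's conditions; no change.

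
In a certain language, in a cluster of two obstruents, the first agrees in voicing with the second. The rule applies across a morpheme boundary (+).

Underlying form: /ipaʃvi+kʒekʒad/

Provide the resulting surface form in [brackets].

/ʃ/ before /v/ (voiced) → [ʒ]
/k/ before /ʒ/ (voiced) → [g]
/k/ before /ʒ/ (voiced) → [g]

[ipaʒvi+gʒegʒad]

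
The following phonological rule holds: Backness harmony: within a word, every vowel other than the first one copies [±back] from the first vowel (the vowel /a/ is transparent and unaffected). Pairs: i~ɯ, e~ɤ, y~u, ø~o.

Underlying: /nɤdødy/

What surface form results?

[nɤdodu]

/ø/ harmonizes with /ɤ/ ([+back]) → [o]
/y/ harmonizes with /ɤ/ ([+back]) → [u]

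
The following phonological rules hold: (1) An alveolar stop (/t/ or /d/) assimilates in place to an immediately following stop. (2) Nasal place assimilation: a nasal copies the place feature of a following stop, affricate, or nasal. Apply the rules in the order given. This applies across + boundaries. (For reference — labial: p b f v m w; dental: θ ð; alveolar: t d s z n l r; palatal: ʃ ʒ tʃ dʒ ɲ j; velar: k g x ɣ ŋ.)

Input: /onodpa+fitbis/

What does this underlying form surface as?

Rule 1: /d/ before /p/ (labial) → [b]
Rule 1: /t/ before /b/ (labial) → [p]
After rule 1: onobpa+fipbis
Rule 2: no segment meets the rule's conditions; no change.

[onobpa+fipbis]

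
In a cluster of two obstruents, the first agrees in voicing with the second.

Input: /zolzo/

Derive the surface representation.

[zolzo]

no segment meets the rule's conditions; no change.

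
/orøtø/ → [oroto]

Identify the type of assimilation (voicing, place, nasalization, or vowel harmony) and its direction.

/ø/→[o] /ø/→[o].
Vowels agree with the first vowel, so the harmony is progressive.

vowel harmony, progressive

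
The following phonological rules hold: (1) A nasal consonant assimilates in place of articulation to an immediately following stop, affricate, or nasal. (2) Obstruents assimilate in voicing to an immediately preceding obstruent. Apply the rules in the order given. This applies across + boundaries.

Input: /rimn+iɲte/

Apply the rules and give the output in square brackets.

Rule 1: /m/ before /n/ (alveolar) → [n]
Rule 1: /ɲ/ before /t/ (alveolar) → [n]
After rule 1: rinn+inte
Rule 2: no segment meets the rule's conditions; no change.

[rinn+inte]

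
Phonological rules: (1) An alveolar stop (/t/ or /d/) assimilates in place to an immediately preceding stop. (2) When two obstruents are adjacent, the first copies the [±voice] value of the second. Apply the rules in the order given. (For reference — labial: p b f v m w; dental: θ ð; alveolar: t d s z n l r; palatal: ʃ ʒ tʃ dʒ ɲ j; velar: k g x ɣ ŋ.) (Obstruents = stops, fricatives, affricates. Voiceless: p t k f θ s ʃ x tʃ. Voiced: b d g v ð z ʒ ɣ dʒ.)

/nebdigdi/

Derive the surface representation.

Rule 1: /d/ after /b/ (labial) → [b]
Rule 1: /d/ after /g/ (velar) → [g]
After rule 1: nebbiggi
Rule 2: no segment meets the rule's conditions; no change.

[nebbiggi]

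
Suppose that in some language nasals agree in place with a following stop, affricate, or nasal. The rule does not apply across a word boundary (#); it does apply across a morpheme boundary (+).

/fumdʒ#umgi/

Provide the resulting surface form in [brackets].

/m/ before /dʒ/ (palatal) → [ɲ]
/m/ before /g/ (velar) → [ŋ]

[fuɲdʒ#uŋgi]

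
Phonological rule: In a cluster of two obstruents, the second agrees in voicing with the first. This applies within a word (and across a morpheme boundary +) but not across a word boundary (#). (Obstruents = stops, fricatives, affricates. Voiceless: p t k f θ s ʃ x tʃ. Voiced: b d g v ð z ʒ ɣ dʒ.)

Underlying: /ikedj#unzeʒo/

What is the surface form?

[ikedj#unzeʒo]

no segment meets the rule's conditions; no change.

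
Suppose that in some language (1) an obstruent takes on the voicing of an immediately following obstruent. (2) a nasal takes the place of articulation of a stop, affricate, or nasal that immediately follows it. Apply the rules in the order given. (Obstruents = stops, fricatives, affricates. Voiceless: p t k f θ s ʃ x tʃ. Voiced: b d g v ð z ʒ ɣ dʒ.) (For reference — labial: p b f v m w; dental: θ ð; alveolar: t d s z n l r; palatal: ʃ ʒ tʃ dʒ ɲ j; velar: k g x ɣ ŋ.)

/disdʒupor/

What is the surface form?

[dizdʒupor]

Rule 1: /s/ before /dʒ/ (voiced) → [z]
After rule 1: dizdʒupor
Rule 2: no segment meets the rule's conditions; no change.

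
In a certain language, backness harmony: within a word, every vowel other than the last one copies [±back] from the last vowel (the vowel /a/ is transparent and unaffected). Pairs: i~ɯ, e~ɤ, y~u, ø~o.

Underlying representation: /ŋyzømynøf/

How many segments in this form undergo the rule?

No segment meets the rule's conditions.

0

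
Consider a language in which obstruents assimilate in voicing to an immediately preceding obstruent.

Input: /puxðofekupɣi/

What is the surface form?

/ð/ after /x/ (voiceless) → [θ]
/ɣ/ after /p/ (voiceless) → [x]

[puxθofekupxi]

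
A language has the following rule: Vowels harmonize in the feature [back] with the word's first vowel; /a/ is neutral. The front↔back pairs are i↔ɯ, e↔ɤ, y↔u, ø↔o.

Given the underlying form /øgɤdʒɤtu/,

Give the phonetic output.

[øgedʒety]

/ɤ/ harmonizes with /ø/ ([-back]) → [e]
/ɤ/ harmonizes with /ø/ ([-back]) → [e]
/u/ harmonizes with /ø/ ([-back]) → [y]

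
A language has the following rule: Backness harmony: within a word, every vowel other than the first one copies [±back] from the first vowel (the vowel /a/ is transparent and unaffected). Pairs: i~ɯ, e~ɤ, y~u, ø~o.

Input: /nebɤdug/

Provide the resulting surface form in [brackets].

/ɤ/ harmonizes with /e/ ([-back]) → [e]
/u/ harmonizes with /e/ ([-back]) → [y]

[nebedyg]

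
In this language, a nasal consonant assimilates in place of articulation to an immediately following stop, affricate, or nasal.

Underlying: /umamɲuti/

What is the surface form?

/m/ before /ɲ/ (palatal) → [ɲ]

[umaɲɲuti]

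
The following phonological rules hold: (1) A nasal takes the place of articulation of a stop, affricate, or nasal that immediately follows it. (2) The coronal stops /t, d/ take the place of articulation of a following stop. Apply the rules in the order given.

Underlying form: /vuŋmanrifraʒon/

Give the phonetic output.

Rule 1: /ŋ/ before /m/ (labial) → [m]
After rule 1: vummanrifraʒon
Rule 2: no segment meets the rule's conditions; no change.

[vummanrifraʒon]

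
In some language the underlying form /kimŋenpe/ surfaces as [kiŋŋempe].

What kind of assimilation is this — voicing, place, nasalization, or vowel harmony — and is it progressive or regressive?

place assimilation, regressive

/m/→[ŋ] /n/→[m].
Each target copies a feature from the following segment, so the direction is regressive.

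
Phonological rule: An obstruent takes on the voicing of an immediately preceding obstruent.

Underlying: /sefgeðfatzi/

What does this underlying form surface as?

/g/ after /f/ (voiceless) → [k]
/f/ after /ð/ (voiced) → [v]
/z/ after /t/ (voiceless) → [s]

[sefkeðvatsi]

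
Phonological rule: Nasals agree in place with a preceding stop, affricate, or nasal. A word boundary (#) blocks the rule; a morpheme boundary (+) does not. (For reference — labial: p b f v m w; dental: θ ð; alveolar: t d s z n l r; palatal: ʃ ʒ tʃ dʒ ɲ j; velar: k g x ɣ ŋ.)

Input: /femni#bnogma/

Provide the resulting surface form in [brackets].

/n/ after /m/ (labial) → [m]
/n/ after /b/ (labial) → [m]
/m/ after /g/ (velar) → [ŋ]

[femmi#bmogŋa]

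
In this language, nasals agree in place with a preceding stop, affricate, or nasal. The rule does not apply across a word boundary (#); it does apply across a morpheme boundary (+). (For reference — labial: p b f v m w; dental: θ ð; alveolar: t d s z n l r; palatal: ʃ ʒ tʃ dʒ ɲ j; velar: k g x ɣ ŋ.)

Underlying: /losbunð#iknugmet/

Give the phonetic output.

[losbunð#ikŋugŋet]

/n/ after /k/ (velar) → [ŋ]
/m/ after /g/ (velar) → [ŋ]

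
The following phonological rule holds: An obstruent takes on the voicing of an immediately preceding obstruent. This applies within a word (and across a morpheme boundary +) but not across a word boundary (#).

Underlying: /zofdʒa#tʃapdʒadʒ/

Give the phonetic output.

[zoftʃa#tʃaptʃadʒ]

/dʒ/ after /f/ (voiceless) → [tʃ]
/dʒ/ after /p/ (voiceless) → [tʃ]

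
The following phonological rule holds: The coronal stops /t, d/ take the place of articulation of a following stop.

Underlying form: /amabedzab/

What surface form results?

no segment meets the rule's conditions; no change.

[amabedzab]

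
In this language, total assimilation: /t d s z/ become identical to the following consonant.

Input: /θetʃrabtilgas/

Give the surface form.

no segment meets the rule's conditions; no change.

[θetʃrabtilgas]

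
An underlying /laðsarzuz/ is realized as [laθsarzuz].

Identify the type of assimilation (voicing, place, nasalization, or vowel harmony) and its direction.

voicing assimilation, regressive

/ð/→[θ].
Each target copies a feature from the following segment, so the direction is regressive.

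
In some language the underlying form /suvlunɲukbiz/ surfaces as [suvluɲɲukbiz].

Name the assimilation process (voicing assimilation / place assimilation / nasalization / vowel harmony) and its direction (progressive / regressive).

/n/→[ɲ].
Each target copies a feature from the following segment, so the direction is regressive.

place assimilation, regressive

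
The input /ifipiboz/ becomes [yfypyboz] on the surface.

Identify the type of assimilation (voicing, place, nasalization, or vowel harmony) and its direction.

vowel harmony, regressive

/i/→[y] /i/→[y] /i/→[y].
Vowels agree with the last vowel, so the harmony is regressive.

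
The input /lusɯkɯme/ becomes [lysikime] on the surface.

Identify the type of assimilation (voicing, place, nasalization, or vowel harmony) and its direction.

/u/→[y] /ɯ/→[i] /ɯ/→[i].
Vowels agree with the last vowel, so the harmony is regressive.

vowel harmony, regressive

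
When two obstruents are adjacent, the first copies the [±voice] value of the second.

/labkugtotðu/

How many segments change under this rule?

/b/ before /k/ (voiceless) → [p]
/g/ before /t/ (voiceless) → [k]
/t/ before /ð/ (voiced) → [d]
3 segments change.

3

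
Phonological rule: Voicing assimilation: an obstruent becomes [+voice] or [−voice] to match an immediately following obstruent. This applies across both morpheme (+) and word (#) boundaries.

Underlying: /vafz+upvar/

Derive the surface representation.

[vavz+ubvar]

/f/ before /z/ (voiced) → [v]
/p/ before /v/ (voiced) → [b]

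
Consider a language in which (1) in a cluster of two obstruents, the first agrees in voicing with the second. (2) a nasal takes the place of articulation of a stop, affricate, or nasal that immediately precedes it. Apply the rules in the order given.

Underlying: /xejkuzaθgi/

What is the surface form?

Rule 1: /θ/ before /g/ (voiced) → [ð]
After rule 1: xejkuzaðgi
Rule 2: no segment meets the rule's conditions; no change.

[xejkuzaðgi]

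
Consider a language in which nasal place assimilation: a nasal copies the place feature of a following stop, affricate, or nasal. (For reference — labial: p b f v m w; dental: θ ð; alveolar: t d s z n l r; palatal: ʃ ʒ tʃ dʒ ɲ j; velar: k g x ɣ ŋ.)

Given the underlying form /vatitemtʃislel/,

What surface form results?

/m/ before /tʃ/ (palatal) → [ɲ]

[vatiteɲtʃislel]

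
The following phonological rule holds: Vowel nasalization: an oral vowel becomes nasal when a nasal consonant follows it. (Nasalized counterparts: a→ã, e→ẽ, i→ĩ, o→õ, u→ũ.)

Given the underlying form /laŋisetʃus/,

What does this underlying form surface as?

/a/ before nasal /ŋ/ → [ã]

[lãŋisetʃus]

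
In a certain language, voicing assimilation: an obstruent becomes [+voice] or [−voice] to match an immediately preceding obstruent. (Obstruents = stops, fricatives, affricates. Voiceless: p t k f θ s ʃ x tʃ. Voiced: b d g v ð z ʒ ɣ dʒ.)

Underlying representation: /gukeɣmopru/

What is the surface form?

no segment meets the rule's conditions; no change.

[gukeɣmopru]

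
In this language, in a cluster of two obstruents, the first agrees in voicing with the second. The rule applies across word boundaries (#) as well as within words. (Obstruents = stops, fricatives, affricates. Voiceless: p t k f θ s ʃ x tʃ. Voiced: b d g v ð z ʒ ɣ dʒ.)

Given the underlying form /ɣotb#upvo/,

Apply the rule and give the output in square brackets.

[ɣodb#ubvo]

/t/ before /b/ (voiced) → [d]
/p/ before /v/ (voiced) → [b]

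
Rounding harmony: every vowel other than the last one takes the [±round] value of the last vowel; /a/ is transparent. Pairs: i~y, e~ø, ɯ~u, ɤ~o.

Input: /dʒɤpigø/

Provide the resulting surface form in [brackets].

[dʒopygø]

/ɤ/ harmonizes with /ø/ ([+round]) → [o]
/i/ harmonizes with /ø/ ([+round]) → [y]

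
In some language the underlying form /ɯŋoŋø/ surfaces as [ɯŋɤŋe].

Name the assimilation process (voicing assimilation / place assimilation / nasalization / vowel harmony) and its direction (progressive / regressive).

/o/→[ɤ] /ø/→[e].
Vowels agree with the first vowel, so the harmony is progressive.

vowel harmony, progressive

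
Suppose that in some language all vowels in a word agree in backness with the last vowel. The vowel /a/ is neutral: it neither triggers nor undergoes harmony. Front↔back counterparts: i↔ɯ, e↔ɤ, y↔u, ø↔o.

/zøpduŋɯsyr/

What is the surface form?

[zøpdyŋisyr]

/u/ harmonizes with /y/ ([-back]) → [y]
/ɯ/ harmonizes with /y/ ([-back]) → [i]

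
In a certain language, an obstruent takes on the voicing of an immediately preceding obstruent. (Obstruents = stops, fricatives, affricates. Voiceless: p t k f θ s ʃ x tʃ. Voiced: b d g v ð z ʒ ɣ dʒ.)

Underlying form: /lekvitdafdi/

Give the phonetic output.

[lekfittafti]

/v/ after /k/ (voiceless) → [f]
/d/ after /t/ (voiceless) → [t]
/d/ after /f/ (voiceless) → [t]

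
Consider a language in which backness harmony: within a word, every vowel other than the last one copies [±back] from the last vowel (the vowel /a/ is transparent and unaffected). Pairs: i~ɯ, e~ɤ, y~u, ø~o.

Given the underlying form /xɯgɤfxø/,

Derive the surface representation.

/ɯ/ harmonizes with /ø/ ([-back]) → [i]
/ɤ/ harmonizes with /ø/ ([-back]) → [e]

[xigefxø]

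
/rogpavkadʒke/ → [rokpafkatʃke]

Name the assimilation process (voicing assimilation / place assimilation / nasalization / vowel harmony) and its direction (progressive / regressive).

voicing assimilation, regressive

/g/→[k] /v/→[f] /dʒ/→[tʃ].
Each target copies a feature from the following segment, so the direction is regressive.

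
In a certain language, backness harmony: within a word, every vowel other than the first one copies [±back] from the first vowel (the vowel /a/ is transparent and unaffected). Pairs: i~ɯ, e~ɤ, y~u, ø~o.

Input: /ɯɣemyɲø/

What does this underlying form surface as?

/e/ harmonizes with /ɯ/ ([+back]) → [ɤ]
/y/ harmonizes with /ɯ/ ([+back]) → [u]
/ø/ harmonizes with /ɯ/ ([+back]) → [o]

[ɯɣɤmuɲo]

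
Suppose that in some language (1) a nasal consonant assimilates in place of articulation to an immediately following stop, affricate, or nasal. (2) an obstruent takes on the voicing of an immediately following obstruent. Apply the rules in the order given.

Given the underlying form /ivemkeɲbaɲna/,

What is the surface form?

[iveŋkembanna]

Rule 1: /m/ before /k/ (velar) → [ŋ]
Rule 1: /ɲ/ before /b/ (labial) → [m]
Rule 1: /ɲ/ before /n/ (alveolar) → [n]
After rule 1: iveŋkembanna
Rule 2: no segment meets the rule's conditions; no change.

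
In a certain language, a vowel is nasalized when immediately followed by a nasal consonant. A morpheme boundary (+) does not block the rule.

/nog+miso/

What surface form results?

no segment meets the rule's conditions; no change.

[nog+miso]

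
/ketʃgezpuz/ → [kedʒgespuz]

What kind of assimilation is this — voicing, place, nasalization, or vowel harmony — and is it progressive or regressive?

/tʃ/→[dʒ] /z/→[s].
Each target copies a feature from the following segment, so the direction is regressive.

voicing assimilation, regressive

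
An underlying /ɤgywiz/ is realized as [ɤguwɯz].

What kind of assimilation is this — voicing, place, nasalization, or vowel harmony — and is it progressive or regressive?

vowel harmony, progressive

/y/→[u] /i/→[ɯ].
Vowels agree with the first vowel, so the harmony is progressive.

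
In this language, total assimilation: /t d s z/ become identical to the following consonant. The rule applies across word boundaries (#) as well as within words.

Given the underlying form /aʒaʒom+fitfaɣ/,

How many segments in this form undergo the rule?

1

/t/ before /f/ → [f] (total assimilation)
1 segment changes.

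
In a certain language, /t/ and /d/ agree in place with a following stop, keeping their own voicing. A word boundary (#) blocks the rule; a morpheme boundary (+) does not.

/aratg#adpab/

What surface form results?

[arakg#abpab]

/t/ before /g/ (velar) → [k]
/d/ before /p/ (labial) → [b]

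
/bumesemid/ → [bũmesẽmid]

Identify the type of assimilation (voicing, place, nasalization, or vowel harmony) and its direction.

nasalization, regressive

/u/→[ũ] /e/→[ẽ].
Each target copies a feature from the following segment, so the direction is regressive.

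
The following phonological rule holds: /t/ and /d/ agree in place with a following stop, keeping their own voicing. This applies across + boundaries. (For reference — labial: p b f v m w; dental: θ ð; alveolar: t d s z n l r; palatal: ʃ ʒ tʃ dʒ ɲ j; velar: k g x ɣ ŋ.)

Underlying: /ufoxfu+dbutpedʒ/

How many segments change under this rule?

/d/ before /b/ (labial) → [b]
/t/ before /p/ (labial) → [p]
2 segments change.

2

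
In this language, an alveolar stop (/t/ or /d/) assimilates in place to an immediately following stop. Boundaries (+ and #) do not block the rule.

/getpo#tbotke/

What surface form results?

[geppo#pbokke]

/t/ before /p/ (labial) → [p]
/t/ before /b/ (labial) → [p]
/t/ before /k/ (velar) → [k]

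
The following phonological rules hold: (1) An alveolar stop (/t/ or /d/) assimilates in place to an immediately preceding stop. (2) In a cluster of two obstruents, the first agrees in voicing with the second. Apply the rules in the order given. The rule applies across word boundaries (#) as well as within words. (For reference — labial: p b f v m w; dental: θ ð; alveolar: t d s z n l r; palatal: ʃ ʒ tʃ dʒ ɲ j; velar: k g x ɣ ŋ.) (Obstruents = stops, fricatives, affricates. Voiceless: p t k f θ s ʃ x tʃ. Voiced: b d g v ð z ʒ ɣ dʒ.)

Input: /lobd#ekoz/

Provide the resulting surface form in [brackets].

[lobb#ekoz]

Rule 1: /d/ after /b/ (labial) → [b]
After rule 1: lobb#ekoz
Rule 2: no segment meets the rule's conditions; no change.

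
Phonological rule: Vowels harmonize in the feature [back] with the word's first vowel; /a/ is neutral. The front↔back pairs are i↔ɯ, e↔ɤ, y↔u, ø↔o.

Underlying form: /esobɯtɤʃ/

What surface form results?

/o/ harmonizes with /e/ ([-back]) → [ø]
/ɯ/ harmonizes with /e/ ([-back]) → [i]
/ɤ/ harmonizes with /e/ ([-back]) → [e]

[esøbiteʃ]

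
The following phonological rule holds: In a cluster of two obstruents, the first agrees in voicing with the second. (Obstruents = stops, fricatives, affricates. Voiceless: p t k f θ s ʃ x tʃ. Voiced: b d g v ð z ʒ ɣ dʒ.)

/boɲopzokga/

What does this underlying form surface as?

[boɲobzogga]

/p/ before /z/ (voiced) → [b]
/k/ before /g/ (voiced) → [g]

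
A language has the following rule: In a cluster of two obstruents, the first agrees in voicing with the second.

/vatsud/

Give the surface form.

[vatsud]

no segment meets the rule's conditions; no change.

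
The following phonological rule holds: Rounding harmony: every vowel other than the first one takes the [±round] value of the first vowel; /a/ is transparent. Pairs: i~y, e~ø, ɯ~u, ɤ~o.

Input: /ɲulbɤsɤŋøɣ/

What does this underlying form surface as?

/ɤ/ harmonizes with /u/ ([+round]) → [o]
/ɤ/ harmonizes with /u/ ([+round]) → [o]

[ɲulbosoŋøɣ]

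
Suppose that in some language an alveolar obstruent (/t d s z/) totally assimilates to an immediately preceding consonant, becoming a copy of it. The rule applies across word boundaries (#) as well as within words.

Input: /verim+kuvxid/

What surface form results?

no segment meets the rule's conditions; no change.

[verim+kuvxid]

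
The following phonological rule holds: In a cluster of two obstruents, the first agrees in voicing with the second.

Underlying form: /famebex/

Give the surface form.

[famebex]

no segment meets the rule's conditions; no change.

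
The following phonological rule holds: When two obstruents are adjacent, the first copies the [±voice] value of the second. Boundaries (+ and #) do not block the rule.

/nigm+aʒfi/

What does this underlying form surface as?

[nigm+aʃfi]

/ʒ/ before /f/ (voiceless) → [ʃ]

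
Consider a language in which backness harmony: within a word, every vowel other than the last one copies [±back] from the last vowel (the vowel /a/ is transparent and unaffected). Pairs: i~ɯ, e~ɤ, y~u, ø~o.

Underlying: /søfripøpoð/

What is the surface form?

[sofrɯpopoð]

/ø/ harmonizes with /o/ ([+back]) → [o]
/i/ harmonizes with /o/ ([+back]) → [ɯ]
/ø/ harmonizes with /o/ ([+back]) → [o]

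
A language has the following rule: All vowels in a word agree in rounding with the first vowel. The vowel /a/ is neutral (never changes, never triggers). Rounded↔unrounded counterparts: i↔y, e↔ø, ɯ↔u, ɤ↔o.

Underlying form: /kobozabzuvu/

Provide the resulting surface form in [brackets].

[kobozabzuvu]

no segment meets the rule's conditions; no change.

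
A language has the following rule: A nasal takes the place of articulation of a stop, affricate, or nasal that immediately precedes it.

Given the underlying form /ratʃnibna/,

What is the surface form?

[ratʃɲibma]

/n/ after /tʃ/ (palatal) → [ɲ]
/n/ after /b/ (labial) → [m]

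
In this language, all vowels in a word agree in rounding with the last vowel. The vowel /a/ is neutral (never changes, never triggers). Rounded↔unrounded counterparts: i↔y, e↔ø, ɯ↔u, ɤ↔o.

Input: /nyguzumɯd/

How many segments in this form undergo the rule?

3

/y/ harmonizes with /ɯ/ ([-round]) → [i]
/u/ harmonizes with /ɯ/ ([-round]) → [ɯ]
/u/ harmonizes with /ɯ/ ([-round]) → [ɯ]
3 segments change.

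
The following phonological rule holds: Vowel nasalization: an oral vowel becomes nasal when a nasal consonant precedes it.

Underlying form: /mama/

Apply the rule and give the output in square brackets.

/a/ after nasal /m/ → [ã]
/a/ after nasal /m/ → [ã]

[mãmã]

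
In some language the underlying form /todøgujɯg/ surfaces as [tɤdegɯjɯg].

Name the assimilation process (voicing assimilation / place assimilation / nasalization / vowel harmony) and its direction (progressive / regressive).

vowel harmony, regressive

/o/→[ɤ] /ø/→[e] /u/→[ɯ].
Vowels agree with the last vowel, so the harmony is regressive.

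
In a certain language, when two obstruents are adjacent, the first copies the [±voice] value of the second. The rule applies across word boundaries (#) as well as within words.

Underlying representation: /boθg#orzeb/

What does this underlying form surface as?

/θ/ before /g/ (voiced) → [ð]

[boðg#orzeb]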